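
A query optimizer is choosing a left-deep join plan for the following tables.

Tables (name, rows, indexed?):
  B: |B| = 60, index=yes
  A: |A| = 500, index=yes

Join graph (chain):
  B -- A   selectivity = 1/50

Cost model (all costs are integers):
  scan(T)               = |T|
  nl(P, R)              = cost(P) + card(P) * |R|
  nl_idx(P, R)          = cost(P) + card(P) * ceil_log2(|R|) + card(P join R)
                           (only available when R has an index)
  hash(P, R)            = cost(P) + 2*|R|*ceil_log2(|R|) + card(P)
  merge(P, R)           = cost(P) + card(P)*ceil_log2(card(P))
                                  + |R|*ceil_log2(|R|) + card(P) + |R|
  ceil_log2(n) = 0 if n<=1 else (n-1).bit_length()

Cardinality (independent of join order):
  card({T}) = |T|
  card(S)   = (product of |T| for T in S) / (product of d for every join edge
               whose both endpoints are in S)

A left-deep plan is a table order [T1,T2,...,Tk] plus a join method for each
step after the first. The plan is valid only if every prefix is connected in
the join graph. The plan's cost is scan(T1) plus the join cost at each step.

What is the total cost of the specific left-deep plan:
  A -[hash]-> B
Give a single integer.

1720

step 1: scan A: cost=500, card=500
step 2: join B via hash
    card(P join B) = 500*60/(50) = 600
    cost = 500 + 2*60*6 + 500 = 1720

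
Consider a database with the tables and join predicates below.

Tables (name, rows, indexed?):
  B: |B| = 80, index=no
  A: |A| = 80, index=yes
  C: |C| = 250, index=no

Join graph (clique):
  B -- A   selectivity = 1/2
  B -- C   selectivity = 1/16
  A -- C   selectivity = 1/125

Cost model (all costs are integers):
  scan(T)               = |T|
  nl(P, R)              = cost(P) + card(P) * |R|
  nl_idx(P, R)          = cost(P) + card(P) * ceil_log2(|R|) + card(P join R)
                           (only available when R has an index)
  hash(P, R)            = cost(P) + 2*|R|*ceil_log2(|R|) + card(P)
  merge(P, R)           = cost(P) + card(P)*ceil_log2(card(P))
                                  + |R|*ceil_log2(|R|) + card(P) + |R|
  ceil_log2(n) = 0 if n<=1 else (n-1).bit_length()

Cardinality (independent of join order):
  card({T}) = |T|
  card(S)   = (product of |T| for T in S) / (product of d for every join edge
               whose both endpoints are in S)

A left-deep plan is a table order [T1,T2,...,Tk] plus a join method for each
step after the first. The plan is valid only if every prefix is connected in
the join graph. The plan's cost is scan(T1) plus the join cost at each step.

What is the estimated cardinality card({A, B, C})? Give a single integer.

Tables in S: A(80), B(80), C(250)
Edges inside S: B-A(d=2), B-C(d=16), A-C(d=125)
numerator = 80 * 80 * 250 = 1600000
denominator = 2 * 16 * 125 = 4000
card(S) = 1600000 / 4000 = 400

400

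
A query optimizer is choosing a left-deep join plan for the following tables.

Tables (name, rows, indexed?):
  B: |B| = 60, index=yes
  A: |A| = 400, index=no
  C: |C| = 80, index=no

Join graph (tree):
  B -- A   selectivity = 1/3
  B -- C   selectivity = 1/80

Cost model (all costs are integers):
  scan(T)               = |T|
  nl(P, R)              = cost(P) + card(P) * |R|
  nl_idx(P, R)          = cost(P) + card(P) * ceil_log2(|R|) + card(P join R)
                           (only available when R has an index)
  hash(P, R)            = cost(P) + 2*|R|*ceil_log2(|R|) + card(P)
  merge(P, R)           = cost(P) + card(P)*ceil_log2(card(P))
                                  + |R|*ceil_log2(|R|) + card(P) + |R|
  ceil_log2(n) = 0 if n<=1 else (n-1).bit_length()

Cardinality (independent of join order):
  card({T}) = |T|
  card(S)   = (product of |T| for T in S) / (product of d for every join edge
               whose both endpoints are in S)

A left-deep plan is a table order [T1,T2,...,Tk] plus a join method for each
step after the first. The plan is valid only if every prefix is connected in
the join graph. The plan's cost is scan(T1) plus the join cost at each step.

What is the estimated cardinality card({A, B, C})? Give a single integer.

Tables in S: A(400), B(60), C(80)
Edges inside S: B-A(d=3), B-C(d=80)
numerator = 400 * 60 * 80 = 1920000
denominator = 3 * 80 = 240
card(S) = 1920000 / 240 = 8000

8000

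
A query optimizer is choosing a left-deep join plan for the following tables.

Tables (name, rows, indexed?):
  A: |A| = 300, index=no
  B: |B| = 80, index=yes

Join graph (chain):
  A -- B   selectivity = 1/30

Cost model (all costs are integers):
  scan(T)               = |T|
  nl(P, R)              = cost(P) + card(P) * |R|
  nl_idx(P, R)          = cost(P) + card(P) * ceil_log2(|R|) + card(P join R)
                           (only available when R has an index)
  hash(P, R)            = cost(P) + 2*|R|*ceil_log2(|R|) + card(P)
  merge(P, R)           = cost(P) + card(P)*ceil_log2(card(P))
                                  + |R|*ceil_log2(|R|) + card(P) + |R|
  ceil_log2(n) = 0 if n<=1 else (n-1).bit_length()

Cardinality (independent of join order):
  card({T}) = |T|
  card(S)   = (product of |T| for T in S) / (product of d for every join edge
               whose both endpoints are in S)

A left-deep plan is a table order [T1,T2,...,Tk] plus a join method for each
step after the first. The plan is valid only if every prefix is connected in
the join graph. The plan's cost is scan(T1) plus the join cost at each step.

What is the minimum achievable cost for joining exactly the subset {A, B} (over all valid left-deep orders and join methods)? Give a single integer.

1720

Selinger DP over subsets of {A,B}:
  {A}: scan cost=300, card=300
  {B}: scan cost=80, card=80
  {AB}: card=800; try (B,hash)→1720, (B,nl_idx)→3200, (A,merge)→3720, (B,merge)→3940, (A,hash)→5560, (A,nl)→24080 …(+1); best=1720 via (B,hash)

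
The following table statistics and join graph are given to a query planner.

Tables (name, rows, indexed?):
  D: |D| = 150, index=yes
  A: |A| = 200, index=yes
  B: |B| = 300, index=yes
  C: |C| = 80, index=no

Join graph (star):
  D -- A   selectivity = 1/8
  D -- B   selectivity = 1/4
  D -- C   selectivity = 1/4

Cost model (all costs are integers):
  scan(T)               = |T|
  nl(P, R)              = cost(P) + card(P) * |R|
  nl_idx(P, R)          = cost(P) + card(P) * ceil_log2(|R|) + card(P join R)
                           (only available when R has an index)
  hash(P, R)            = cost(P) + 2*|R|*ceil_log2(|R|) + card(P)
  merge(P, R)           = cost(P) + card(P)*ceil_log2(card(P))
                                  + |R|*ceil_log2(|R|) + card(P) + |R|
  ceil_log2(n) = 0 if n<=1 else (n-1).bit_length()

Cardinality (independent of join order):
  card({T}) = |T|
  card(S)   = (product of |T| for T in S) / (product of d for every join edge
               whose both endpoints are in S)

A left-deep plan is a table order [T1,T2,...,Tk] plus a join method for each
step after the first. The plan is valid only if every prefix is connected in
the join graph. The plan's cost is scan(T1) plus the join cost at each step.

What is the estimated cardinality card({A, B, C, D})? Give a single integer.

Tables in S: A(200), B(300), C(80), D(150)
Edges inside S: D-A(d=8), D-B(d=4), D-C(d=4)
numerator = 200 * 300 * 80 * 150 = 720000000
denominator = 8 * 4 * 4 = 128
card(S) = 720000000 / 128 = 5625000

5625000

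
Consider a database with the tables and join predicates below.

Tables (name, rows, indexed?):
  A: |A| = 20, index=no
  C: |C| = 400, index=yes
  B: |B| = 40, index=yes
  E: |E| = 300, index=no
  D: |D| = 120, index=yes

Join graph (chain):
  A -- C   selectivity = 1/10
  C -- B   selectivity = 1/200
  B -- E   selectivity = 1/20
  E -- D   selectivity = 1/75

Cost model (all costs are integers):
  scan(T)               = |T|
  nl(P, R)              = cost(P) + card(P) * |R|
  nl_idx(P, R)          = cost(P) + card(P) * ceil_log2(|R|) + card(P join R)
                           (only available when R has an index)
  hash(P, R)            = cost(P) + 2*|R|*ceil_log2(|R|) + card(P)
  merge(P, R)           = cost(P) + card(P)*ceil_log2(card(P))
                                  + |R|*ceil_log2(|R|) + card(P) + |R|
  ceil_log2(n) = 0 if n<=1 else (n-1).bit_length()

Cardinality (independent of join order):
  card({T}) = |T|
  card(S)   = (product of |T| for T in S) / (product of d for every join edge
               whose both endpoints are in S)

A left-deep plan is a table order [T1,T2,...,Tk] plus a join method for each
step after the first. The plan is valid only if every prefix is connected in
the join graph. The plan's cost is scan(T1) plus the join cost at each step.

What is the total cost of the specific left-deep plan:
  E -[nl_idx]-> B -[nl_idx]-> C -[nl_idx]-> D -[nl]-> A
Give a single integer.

step 1: scan E: cost=300, card=300
step 2: join B via nl_idx
    card(P join B) = 300*40/(20) = 600
    cost = 300 + 300*6 + 600 = 2700
step 3: join C via nl_idx
    card(P join C) = 600*400/(200) = 1200
    cost = 2700 + 600*9 + 1200 = 9300
step 4: join D via nl_idx
    card(P join D) = 1200*120/(75) = 1920
    cost = 9300 + 1200*7 + 1920 = 19620
step 5: join A via nl
    card(P join A) = 1920*20/(10) = 3840
    cost = 19620 + 1920*20 = 58020

58020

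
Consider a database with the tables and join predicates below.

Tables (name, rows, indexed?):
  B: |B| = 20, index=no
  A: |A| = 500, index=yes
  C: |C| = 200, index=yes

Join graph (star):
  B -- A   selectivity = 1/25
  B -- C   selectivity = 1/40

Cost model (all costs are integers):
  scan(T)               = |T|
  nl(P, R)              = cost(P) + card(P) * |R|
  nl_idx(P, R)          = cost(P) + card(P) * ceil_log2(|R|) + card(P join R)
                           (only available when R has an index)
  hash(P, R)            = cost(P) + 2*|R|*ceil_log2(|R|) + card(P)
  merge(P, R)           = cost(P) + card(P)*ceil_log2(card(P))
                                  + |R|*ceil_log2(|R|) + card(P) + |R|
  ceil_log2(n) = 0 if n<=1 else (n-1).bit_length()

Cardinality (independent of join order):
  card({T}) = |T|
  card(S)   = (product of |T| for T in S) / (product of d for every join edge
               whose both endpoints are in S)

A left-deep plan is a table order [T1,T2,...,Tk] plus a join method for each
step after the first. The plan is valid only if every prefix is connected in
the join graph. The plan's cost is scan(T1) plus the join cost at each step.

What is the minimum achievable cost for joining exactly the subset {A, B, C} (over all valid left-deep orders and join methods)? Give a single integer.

3180

Selinger DP over subsets of {A,B,C}:
  {B}: scan cost=20, card=20
  {A}: scan cost=500, card=500
  {C}: scan cost=200, card=200
  {AB}: card=400; try (A,nl_idx)→600, (B,hash)→1200, (A,merge)→5140, (B,merge)→5620, (A,hash)→9040, (A,nl)→10020 …(+1); best=600 via (A,nl_idx)
  {BC}: card=100; try (C,nl_idx)→280, (B,hash)→600, (C,merge)→1940, (B,merge)→2120, (C,hash)→3240, (C,nl)→4020 …(+1); best=280 via (C,nl_idx)
  {ABC}: card=2000; try (A,nl_idx)→3180, (C,hash)→4200, (C,nl_idx)→5800, (A,merge)→6080, (C,merge)→6400, (A,hash)→9380 …(+2); best=3180 via (A,nl_idx)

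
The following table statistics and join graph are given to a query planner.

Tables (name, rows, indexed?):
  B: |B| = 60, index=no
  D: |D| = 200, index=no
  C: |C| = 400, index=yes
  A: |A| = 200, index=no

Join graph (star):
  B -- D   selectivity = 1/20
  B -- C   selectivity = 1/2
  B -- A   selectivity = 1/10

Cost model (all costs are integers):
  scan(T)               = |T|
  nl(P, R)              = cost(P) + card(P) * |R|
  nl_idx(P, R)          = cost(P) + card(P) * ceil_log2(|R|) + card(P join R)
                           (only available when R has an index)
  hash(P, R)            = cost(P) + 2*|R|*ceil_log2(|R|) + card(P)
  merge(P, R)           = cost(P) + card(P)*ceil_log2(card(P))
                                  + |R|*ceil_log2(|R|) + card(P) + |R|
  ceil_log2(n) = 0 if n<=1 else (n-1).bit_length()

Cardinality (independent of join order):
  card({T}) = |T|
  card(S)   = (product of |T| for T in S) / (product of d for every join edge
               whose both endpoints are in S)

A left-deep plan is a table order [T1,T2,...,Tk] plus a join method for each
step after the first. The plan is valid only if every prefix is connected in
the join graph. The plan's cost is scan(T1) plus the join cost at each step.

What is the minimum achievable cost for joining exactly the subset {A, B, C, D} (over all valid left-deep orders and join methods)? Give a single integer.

Selinger DP over subsets of {A,B,C,D}:
  {B}: scan cost=60, card=60
  {D}: scan cost=200, card=200
  {C}: scan cost=400, card=400
  {A}: scan cost=200, card=200
  {BD}: card=600; try (B,hash)→1120, (D,merge)→2280, (B,merge)→2420, (D,hash)→3320, (D,nl)→12060, (B,nl)→12200; best=1120 via (B,hash)
  {BC}: card=12000; try (B,hash)→1520, (C,merge)→4480, (B,merge)→4820, (C,hash)→7320, (C,nl_idx)→12600, (C,nl)→24060 …(+1); best=1520 via (B,hash)
  {AB}: card=1200; try (B,hash)→1120, (A,merge)→2280, (B,merge)→2420, (A,hash)→3320, (A,nl)→12060, (B,nl)→12200; best=1120 via (B,hash)
  {BCD}: card=120000; try (C,hash)→8920, (C,merge)→11720, (D,hash)→16720, (C,nl_idx)→126520, (D,merge)→183320, (C,nl)→241120 …(+1); best=8920 via (C,hash)
  {ABD}: card=12000; try (A,hash)→4920, (D,hash)→5520, (A,merge)→9520, (D,merge)→17320, (A,nl)→121120, (D,nl)→241120; best=4920 via (A,hash)
  {ABC}: card=240000; try (C,hash)→9520, (A,hash)→16720, (C,merge)→19520, (A,merge)→183320, (C,nl_idx)→251920, (C,nl)→481120 …(+1); best=9520 via (C,hash)
  {ABCD}: card=2400000; try (C,hash)→24120, (A,hash)→132120, (C,merge)→188920, (D,hash)→252720, (A,merge)→2170720, (C,nl_idx)→2512920 …(+4); best=24120 via (C,hash)

24120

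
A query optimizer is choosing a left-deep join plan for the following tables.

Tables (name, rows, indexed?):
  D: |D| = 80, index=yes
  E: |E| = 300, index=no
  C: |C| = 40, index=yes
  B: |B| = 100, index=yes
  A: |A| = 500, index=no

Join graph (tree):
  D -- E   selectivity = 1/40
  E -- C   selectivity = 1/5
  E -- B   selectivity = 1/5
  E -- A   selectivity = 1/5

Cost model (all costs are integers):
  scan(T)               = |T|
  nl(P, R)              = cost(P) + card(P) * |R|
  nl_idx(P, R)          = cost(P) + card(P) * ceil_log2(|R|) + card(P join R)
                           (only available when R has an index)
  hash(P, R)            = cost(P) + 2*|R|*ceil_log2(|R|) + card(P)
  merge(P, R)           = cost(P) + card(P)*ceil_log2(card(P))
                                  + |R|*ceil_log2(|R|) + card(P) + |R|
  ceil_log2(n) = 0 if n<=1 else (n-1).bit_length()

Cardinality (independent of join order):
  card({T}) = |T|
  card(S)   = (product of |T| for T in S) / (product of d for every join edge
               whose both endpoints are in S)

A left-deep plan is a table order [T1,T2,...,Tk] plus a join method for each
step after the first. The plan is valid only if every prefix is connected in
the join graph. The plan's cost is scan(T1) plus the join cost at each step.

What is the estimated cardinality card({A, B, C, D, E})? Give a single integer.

Tables in S: A(500), B(100), C(40), D(80), E(300)
Edges inside S: D-E(d=40), E-C(d=5), E-B(d=5), E-A(d=5)
numerator = 500 * 100 * 40 * 80 * 300 = 48000000000
denominator = 40 * 5 * 5 * 5 = 5000
card(S) = 48000000000 / 5000 = 9600000

9600000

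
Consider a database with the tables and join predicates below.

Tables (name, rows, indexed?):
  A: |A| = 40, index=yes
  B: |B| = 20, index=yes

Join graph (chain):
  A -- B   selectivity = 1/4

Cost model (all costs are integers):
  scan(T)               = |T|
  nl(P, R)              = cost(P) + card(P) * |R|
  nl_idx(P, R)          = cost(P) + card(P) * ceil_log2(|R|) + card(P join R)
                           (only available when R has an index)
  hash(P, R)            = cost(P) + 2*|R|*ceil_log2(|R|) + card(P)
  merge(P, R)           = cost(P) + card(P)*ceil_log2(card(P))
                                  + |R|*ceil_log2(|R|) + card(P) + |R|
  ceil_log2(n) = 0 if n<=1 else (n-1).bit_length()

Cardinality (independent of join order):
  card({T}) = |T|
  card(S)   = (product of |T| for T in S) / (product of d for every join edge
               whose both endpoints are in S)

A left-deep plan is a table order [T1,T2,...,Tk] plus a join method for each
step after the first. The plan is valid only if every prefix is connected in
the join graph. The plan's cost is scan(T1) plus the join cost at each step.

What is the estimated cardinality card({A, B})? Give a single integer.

Tables in S: A(40), B(20)
Edges inside S: A-B(d=4)
numerator = 40 * 20 = 800
denominator = 4 = 4
card(S) = 800 / 4 = 200

200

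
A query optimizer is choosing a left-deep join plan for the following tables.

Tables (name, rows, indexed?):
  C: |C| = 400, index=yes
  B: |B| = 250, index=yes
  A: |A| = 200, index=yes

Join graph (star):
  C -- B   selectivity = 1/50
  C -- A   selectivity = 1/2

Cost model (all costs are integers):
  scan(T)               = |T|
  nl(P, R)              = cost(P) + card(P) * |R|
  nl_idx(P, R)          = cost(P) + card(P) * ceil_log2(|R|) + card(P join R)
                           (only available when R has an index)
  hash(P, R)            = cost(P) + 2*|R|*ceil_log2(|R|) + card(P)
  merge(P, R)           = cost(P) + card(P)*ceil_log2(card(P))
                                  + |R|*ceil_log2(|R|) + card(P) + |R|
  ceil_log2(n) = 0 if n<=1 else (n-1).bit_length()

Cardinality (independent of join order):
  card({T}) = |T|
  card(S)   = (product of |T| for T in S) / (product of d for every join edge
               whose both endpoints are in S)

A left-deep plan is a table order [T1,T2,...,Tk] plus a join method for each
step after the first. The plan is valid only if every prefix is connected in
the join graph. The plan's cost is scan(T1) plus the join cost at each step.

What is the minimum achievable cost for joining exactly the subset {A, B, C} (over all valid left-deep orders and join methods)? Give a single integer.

Selinger DP over subsets of {A,B,C}:
  {C}: scan cost=400, card=400
  {B}: scan cost=250, card=250
  {A}: scan cost=200, card=200
  {BC}: card=2000; try (C,nl_idx)→4500, (B,hash)→4800, (B,nl_idx)→5600, (C,merge)→6500, (B,merge)→6650, (C,hash)→7700 …(+2); best=4500 via (C,nl_idx)
  {AC}: card=40000; try (A,hash)→4000, (C,merge)→6000, (A,merge)→6200, (C,hash)→7600, (C,nl_idx)→42000, (A,nl_idx)→43600 …(+2); best=4000 via (A,hash)
  {ABC}: card=200000; try (A,hash)→9700, (A,merge)→30300, (B,hash)→48000, (A,nl_idx)→220500, (A,nl)→404500, (B,nl_idx)→524000 …(+2); best=9700 via (A,hash)

9700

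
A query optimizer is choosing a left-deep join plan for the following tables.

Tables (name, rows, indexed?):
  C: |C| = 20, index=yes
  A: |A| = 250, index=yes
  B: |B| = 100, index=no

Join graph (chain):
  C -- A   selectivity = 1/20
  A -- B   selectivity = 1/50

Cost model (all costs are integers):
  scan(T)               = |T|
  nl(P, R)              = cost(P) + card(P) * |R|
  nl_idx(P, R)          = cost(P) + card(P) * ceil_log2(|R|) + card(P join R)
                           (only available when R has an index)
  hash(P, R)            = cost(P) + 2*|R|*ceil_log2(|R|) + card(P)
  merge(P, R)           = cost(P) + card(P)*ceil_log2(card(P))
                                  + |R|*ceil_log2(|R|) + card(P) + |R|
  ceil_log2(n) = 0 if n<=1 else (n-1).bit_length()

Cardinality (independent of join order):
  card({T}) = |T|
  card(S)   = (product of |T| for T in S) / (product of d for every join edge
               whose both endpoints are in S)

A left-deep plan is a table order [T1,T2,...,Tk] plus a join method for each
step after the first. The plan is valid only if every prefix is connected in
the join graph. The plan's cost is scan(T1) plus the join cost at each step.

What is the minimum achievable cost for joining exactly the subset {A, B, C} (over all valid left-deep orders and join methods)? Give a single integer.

2080

Selinger DP over subsets of {A,B,C}:
  {C}: scan cost=20, card=20
  {A}: scan cost=250, card=250
  {B}: scan cost=100, card=100
  {AC}: card=250; try (A,nl_idx)→430, (C,hash)→700, (C,nl_idx)→1750, (A,merge)→2390, (C,merge)→2620, (A,hash)→4040 …(+2); best=430 via (A,nl_idx)
  {AB}: card=500; try (A,nl_idx)→1400, (B,hash)→1900, (A,merge)→3150, (B,merge)→3300, (A,hash)→4200, (A,nl)→25100 …(+1); best=1400 via (A,nl_idx)
  {ABC}: card=500; try (B,hash)→2080, (C,hash)→2100, (B,merge)→3480, (C,nl_idx)→4400, (C,merge)→6520, (C,nl)→11400 …(+1); best=2080 via (B,hash)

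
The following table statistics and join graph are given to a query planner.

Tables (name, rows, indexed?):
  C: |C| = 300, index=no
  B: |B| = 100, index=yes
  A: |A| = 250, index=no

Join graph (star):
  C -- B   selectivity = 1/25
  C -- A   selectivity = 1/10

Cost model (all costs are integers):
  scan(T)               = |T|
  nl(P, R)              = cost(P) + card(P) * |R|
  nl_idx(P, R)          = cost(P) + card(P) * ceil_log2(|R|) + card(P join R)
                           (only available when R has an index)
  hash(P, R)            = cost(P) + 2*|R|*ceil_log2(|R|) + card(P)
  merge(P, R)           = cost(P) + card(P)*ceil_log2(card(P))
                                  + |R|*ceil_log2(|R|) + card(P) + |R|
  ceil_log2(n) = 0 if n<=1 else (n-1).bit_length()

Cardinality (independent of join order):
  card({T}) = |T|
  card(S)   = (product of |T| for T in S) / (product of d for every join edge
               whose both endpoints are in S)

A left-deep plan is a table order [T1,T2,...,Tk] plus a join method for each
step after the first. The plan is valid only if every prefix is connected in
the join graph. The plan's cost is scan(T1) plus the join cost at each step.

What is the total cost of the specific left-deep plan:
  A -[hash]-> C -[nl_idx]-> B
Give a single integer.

88400

step 1: scan A: cost=250, card=250
step 2: join C via hash
    card(P join C) = 250*300/(10) = 7500
    cost = 250 + 2*300*9 + 250 = 5900
step 3: join B via nl_idx
    card(P join B) = 7500*100/(25) = 30000
    cost = 5900 + 7500*7 + 30000 = 88400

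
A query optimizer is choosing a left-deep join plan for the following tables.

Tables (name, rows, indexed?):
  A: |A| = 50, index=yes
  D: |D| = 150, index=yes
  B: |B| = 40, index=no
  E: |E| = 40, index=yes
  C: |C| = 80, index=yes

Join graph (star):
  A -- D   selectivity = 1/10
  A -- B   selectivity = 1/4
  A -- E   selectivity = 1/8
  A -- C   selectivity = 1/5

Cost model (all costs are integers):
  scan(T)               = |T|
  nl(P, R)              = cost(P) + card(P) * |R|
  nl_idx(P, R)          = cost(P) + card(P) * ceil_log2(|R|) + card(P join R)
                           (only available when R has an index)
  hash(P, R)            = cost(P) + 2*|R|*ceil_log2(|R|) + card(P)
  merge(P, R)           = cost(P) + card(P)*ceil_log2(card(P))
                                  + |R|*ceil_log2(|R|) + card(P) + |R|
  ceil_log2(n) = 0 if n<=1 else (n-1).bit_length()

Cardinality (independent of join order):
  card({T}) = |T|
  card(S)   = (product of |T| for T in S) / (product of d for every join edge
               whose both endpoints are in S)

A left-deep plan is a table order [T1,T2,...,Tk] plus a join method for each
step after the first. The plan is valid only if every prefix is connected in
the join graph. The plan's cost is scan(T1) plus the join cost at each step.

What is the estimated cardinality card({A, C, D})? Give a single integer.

12000

Tables in S: A(50), C(80), D(150)
Edges inside S: A-D(d=10), A-C(d=5)
numerator = 50 * 80 * 150 = 600000
denominator = 10 * 5 = 50
card(S) = 600000 / 50 = 12000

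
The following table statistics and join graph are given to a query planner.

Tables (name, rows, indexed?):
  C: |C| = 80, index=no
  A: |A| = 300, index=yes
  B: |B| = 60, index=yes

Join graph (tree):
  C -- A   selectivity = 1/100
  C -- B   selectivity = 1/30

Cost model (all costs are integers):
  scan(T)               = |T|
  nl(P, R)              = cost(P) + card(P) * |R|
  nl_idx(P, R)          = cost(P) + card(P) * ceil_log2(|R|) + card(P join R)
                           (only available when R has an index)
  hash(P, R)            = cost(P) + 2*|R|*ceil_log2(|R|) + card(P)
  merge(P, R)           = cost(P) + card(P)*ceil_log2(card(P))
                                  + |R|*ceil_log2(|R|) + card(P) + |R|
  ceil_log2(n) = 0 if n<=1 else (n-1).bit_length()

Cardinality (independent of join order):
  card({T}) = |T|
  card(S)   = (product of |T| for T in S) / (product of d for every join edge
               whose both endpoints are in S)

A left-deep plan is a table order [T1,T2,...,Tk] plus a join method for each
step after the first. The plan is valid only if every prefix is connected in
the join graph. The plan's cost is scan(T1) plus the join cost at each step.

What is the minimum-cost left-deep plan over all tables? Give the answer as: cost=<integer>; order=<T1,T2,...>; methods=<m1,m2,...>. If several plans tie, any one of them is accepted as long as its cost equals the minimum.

Selinger DP (subsets sized 1..n):
  {C}: scan cost=80, card=80
  {A}: scan cost=300, card=300
  {B}: scan cost=60, card=60
  {AC}: card=240; try (A,nl_idx)→1040, (C,hash)→1720, (A,merge)→3720, (C,merge)→3940, (A,hash)→5560, (A,nl)→24080 …(+1); best=1040 via (A,nl_idx)
  {BC}: card=160; try (B,nl_idx)→720, (B,hash)→880, (C,merge)→1120, (B,merge)→1140, (C,hash)→1240, (C,nl)→4860 …(+1); best=720 via (B,nl_idx)
  {ABC}: card=480; try (B,hash)→2000, (A,nl_idx)→2640, (B,nl_idx)→2960, (B,merge)→3620, (A,merge)→5160, (A,hash)→6280 …(+2); best=2000 via (B,hash)

cost=2000; order=C,A,B; methods=nl_idx,hash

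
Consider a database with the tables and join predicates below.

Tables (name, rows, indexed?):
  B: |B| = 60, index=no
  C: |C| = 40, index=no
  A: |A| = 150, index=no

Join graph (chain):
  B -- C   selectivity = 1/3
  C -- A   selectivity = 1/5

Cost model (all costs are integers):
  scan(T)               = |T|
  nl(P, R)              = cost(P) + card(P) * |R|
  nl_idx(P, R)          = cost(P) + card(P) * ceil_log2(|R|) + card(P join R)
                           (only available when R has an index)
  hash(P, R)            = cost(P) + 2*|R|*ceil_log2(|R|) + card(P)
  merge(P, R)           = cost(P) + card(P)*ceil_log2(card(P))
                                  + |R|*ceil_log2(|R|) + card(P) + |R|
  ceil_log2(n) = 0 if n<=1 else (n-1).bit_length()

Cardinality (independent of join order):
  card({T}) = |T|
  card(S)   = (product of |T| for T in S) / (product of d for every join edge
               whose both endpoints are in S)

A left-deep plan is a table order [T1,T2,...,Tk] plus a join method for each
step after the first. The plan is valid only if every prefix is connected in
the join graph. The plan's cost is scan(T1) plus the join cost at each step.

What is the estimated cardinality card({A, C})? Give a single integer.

Tables in S: A(150), C(40)
Edges inside S: C-A(d=5)
numerator = 150 * 40 = 6000
denominator = 5 = 5
card(S) = 6000 / 5 = 1200

1200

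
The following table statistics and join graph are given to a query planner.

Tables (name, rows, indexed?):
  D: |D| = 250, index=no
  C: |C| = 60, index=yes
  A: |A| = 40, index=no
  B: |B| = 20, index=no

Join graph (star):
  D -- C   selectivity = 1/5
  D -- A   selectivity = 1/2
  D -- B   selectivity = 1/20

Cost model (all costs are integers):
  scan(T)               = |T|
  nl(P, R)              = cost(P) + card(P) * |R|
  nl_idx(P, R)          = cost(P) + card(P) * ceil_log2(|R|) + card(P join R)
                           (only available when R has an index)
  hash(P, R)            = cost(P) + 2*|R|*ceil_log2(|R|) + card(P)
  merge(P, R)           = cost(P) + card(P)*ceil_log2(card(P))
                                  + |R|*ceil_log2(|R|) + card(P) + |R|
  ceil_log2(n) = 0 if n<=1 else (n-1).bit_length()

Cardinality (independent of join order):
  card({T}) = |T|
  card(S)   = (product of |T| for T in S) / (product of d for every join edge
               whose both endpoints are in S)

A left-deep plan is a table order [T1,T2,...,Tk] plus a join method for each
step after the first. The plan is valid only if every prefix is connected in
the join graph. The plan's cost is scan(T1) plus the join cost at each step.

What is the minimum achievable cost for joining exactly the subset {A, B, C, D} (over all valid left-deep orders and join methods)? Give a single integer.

Selinger DP over subsets of {A,B,C,D}:
  {D}: scan cost=250, card=250
  {C}: scan cost=60, card=60
  {A}: scan cost=40, card=40
  {B}: scan cost=20, card=20
  {CD}: card=3000; try (C,hash)→1220, (D,merge)→2730, (C,merge)→2920, (D,hash)→4120, (C,nl_idx)→4750, (D,nl)→15060 …(+1); best=1220 via (C,hash)
  {AD}: card=5000; try (A,hash)→980, (D,merge)→2570, (A,merge)→2780, (D,hash)→4080, (D,nl)→10040, (A,nl)→10250; best=980 via (A,hash)
  {BD}: card=250; try (B,hash)→700, (D,merge)→2390, (B,merge)→2620, (D,hash)→4040, (D,nl)→5020, (B,nl)→5250; best=700 via (B,hash)
  {ACD}: card=60000; try (A,hash)→4700, (C,hash)→6700, (A,merge)→40500, (C,merge)→71400, (C,nl_idx)→90980, (A,nl)→121220 …(+1); best=4700 via (A,hash)
  {BCD}: card=3000; try (C,hash)→1670, (C,merge)→3370, (B,hash)→4420, (C,nl_idx)→5200, (C,nl)→15700, (B,merge)→40340 …(+1); best=1670 via (C,hash)
  {ABD}: card=5000; try (A,hash)→1430, (A,merge)→3230, (B,hash)→6180, (A,nl)→10700, (B,merge)→71100, (B,nl)→100980; best=1430 via (A,hash)
  {ABCD}: card=60000; try (A,hash)→5150, (C,hash)→7150, (A,merge)→40950, (B,hash)→64900, (C,merge)→71850, (C,nl_idx)→91430 …(+4); best=5150 via (A,hash)

5150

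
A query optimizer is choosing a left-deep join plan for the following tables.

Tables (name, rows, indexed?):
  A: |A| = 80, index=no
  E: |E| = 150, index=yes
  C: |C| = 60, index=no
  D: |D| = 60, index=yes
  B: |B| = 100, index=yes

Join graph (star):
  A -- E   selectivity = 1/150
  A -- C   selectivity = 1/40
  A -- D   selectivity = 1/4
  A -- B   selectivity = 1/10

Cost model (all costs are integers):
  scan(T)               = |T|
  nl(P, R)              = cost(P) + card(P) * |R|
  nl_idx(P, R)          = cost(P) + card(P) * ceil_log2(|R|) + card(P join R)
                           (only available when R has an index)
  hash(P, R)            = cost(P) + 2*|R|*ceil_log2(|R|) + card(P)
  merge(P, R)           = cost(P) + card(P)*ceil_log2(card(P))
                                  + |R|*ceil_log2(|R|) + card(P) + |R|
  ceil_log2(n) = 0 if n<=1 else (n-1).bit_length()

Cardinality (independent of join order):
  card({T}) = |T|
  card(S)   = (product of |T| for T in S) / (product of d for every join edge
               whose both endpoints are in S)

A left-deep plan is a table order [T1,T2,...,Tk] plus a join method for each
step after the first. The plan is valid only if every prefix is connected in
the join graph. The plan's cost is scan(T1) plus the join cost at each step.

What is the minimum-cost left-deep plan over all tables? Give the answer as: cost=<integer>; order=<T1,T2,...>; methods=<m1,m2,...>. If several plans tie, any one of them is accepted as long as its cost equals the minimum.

Selinger DP (subsets sized 1..n):
  {A}: scan cost=80, card=80
  {E}: scan cost=150, card=150
  {C}: scan cost=60, card=60
  {D}: scan cost=60, card=60
  {B}: scan cost=100, card=100
  {AE}: card=80; try (E,nl_idx)→800, (A,hash)→1420, (E,merge)→2070, (A,merge)→2140, (E,hash)→2560, (E,nl)→12080 …(+1); best=800 via (E,nl_idx)
  {AC}: card=120; try (C,hash)→880, (A,merge)→1120, (C,merge)→1140, (A,hash)→1240, (A,nl)→4860, (C,nl)→4880; best=880 via (C,hash)
  {AD}: card=1200; try (D,hash)→880, (A,merge)→1120, (D,merge)→1140, (A,hash)→1240, (D,nl_idx)→1760, (A,nl)→4860 …(+1); best=880 via (D,hash)
  {AB}: card=800; try (A,hash)→1320, (B,nl_idx)→1440, (B,merge)→1520, (A,merge)→1540, (B,hash)→1560, (B,nl)→8080 …(+1); best=1320 via (A,hash)
  {ACE}: card=120; try (C,hash)→1600, (C,merge)→1860, (E,nl_idx)→1960, (E,merge)→3190, (E,hash)→3400, (C,nl)→5600 …(+1); best=1600 via (C,hash)
  {ADE}: card=1200; try (D,hash)→1600, (D,merge)→1860, (D,nl_idx)→2480, (E,hash)→4480, (D,nl)→5600, (E,nl_idx)→11680 …(+2); best=1600 via (D,hash)
  {ABE}: card=800; try (B,nl_idx)→2160, (B,merge)→2240, (B,hash)→2280, (E,hash)→4520, (E,nl_idx)→8520, (B,nl)→8800 …(+2); best=2160 via (B,nl_idx)
  {ACD}: card=1800; try (D,hash)→1720, (D,merge)→2260, (C,hash)→2800, (D,nl_idx)→3400, (D,nl)→8080, (C,merge)→15700 …(+1); best=1720 via (D,hash)
  {ABC}: card=1200; try (B,hash)→2400, (B,merge)→2640, (C,hash)→2840, (B,nl_idx)→2920, (C,merge)→10540, (B,nl)→12880 …(+1); best=2400 via (B,hash)
  {ABD}: card=12000; try (D,hash)→2840, (B,hash)→3480, (D,merge)→10540, (B,merge)→16080, (D,nl_idx)→18120, (B,nl_idx)→21280 …(+2); best=2840 via (D,hash)
  {ACDE}: card=1800; try (D,hash)→2440, (D,merge)→2980, (C,hash)→3520, (D,nl_idx)→4120, (E,hash)→5920, (D,nl)→8800 …(+5); best=2440 via (D,hash)
  {ABCE}: card=1200; try (B,hash)→3120, (B,merge)→3360, (B,nl_idx)→3640, (C,hash)→3680, (E,hash)→6000, (C,merge)→11380 …(+5); best=3120 via (B,hash)
  {ABDE}: card=12000; try (D,hash)→3680, (B,hash)→4200, (D,merge)→11380, (B,merge)→16800, (E,hash)→17240, (D,nl_idx)→18960 …(+6); best=3680 via (D,hash)
  {ABCD}: card=18000; try (D,hash)→4320, (B,hash)→4920, (C,hash)→15560, (D,merge)→17220, (B,merge)→24120, (D,nl_idx)→27600 …(+5); best=4320 via (D,hash)
  {ABCDE}: card=18000; try (D,hash)→5040, (B,hash)→5640, (C,hash)→16400, (D,merge)→17940, (E,hash)→24720, (B,merge)→24840 …(+9); best=5040 via (D,hash)

cost=5040; order=A,E,C,B,D; methods=nl_idx,hash,hash,hash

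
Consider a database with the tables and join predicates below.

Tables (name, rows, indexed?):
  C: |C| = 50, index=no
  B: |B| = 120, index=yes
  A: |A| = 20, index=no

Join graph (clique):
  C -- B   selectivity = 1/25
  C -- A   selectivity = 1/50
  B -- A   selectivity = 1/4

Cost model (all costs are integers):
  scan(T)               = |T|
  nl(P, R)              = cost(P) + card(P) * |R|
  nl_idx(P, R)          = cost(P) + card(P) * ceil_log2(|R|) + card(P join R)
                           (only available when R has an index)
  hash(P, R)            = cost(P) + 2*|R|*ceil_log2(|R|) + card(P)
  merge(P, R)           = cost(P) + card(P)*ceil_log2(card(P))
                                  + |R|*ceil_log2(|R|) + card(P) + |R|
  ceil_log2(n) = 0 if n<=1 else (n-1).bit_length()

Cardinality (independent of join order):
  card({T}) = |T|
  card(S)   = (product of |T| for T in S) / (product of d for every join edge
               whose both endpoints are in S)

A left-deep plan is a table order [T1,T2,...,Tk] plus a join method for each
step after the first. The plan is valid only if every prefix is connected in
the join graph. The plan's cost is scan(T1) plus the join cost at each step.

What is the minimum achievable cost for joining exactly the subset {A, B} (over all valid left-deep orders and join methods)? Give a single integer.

440

Selinger DP over subsets of {A,B}:
  {B}: scan cost=120, card=120
  {A}: scan cost=20, card=20
  {AB}: card=600; try (A,hash)→440, (B,nl_idx)→760, (B,merge)→1100, (A,merge)→1200, (B,hash)→1720, (B,nl)→2420 …(+1); best=440 via (A,hash)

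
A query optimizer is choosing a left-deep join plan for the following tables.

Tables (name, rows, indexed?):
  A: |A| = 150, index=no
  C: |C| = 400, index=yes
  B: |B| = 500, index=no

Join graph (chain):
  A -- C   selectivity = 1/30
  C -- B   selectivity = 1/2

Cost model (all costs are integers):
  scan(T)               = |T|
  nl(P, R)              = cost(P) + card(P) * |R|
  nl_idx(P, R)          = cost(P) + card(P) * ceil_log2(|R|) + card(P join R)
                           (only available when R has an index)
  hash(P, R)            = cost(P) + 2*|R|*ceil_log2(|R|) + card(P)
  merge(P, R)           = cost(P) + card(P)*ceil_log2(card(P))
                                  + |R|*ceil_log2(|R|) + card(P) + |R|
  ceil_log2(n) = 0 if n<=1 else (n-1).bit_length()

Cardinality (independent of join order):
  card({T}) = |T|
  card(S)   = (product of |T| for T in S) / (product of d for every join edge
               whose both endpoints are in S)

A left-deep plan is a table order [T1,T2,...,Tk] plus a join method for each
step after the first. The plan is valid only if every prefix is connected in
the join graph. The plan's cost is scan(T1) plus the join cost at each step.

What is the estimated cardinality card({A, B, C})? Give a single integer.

Tables in S: A(150), B(500), C(400)
Edges inside S: A-C(d=30), C-B(d=2)
numerator = 150 * 500 * 400 = 30000000
denominator = 30 * 2 = 60
card(S) = 30000000 / 60 = 500000

500000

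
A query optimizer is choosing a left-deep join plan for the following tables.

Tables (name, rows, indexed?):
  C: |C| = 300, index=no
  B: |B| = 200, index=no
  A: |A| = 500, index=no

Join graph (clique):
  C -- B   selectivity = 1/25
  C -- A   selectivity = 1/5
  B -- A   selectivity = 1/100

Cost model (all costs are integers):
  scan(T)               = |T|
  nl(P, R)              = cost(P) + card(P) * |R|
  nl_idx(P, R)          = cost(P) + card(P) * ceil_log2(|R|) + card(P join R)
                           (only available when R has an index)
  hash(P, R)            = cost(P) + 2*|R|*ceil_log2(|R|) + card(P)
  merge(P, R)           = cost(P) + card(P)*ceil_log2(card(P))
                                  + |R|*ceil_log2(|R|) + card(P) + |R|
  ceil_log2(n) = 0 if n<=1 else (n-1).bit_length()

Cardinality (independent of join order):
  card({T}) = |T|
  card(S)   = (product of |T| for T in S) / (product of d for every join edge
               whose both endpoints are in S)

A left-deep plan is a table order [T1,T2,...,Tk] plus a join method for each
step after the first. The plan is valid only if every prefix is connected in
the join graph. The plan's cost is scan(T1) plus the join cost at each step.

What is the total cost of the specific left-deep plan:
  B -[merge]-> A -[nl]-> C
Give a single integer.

307000

step 1: scan B: cost=200, card=200
step 2: join A via merge
    card(P join A) = 200*500/(100) = 1000
    cost = 200 + 200*8 + 500*9 + 200 + 500 = 7000
step 3: join C via nl
    card(P join C) = 1000*300/(25*5) = 2400
    cost = 7000 + 1000*300 = 307000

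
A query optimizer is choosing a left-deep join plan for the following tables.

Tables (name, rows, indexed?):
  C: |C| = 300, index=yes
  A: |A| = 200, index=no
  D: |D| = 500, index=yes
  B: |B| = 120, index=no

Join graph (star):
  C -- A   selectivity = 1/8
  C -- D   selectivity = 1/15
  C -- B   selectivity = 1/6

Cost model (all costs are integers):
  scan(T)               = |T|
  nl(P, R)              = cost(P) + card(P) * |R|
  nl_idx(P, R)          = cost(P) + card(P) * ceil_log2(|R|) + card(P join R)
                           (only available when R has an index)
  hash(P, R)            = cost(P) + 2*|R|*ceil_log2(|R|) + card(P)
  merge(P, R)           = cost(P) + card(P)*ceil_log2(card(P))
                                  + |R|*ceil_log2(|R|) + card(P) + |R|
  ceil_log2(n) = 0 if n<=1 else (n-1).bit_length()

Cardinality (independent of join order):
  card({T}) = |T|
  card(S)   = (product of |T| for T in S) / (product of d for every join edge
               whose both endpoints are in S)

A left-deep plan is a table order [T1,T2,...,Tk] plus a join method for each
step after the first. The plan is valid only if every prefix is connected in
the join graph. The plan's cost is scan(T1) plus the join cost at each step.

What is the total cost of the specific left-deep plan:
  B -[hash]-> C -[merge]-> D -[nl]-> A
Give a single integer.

40094640

step 1: scan B: cost=120, card=120
step 2: join C via hash
    card(P join C) = 120*300/(6) = 6000
    cost = 120 + 2*300*9 + 120 = 5640
step 3: join D via merge
    card(P join D) = 6000*500/(15) = 200000
    cost = 5640 + 6000*13 + 500*9 + 6000 + 500 = 94640
step 4: join A via nl
    card(P join A) = 200000*200/(8) = 5000000
    cost = 94640 + 200000*200 = 40094640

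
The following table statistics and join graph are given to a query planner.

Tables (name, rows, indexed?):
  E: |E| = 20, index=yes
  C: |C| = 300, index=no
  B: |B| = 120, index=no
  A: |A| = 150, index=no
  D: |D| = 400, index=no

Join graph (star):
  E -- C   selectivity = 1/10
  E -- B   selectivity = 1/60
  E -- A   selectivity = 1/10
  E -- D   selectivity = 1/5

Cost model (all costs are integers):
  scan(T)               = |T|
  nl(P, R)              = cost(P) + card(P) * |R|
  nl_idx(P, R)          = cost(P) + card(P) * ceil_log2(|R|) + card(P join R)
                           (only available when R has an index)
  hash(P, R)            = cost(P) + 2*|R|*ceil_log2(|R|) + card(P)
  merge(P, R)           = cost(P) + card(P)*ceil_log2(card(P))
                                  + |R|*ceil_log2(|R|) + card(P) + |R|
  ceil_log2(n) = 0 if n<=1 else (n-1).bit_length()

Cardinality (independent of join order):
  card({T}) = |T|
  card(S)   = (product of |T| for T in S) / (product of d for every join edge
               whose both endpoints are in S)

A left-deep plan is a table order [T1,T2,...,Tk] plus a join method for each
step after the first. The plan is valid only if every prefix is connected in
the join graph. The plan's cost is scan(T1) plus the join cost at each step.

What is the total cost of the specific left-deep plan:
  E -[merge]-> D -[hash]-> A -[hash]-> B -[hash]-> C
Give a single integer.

step 1: scan E: cost=20, card=20
step 2: join D via merge
    card(P join D) = 20*400/(5) = 1600
    cost = 20 + 20*5 + 400*9 + 20 + 400 = 4140
step 3: join A via hash
    card(P join A) = 1600*150/(10) = 24000
    cost = 4140 + 2*150*8 + 1600 = 8140
step 4: join B via hash
    card(P join B) = 24000*120/(60) = 48000
    cost = 8140 + 2*120*7 + 24000 = 33820
step 5: join C via hash
    card(P join C) = 48000*300/(10) = 1440000
    cost = 33820 + 2*300*9 + 48000 = 87220

87220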